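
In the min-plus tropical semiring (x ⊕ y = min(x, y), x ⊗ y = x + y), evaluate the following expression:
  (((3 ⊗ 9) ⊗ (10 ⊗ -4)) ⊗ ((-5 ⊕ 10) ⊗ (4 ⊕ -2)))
(((3 ⊗ 9) ⊗ (10 ⊗ -4)) ⊗ ((-5 ⊕ 10) ⊗ (4 ⊕ -2))) = 11

Expand innermost to outermost. Recall ⊕ takes the minimum of its arguments and ⊗ takes their sum. Working out the expression (((3 ⊗ 9) ⊗ (10 ⊗ -4)) ⊗ ((-5 ⊕ 10) ⊗ (4 ⊕ -2))) gives 11.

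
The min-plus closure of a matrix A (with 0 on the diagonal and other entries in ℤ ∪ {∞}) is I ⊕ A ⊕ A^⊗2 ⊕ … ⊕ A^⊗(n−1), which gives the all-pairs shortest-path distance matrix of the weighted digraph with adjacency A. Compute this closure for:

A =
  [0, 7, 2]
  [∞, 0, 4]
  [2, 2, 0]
Closure =
  [0, 4, 2]
  [6, 0, 4]
  [2, 2, 0]

This is the Floyd-Warshall all-pairs shortest-path computation. For each intermediate vertex k = 0, 1, …, 2, update dist[i][j] ← min(dist[i][j], dist[i][k] + dist[k][j]). The final matrix gives, for each (i, j), the minimum total weight of any directed path from i to j (possibly empty when i = j).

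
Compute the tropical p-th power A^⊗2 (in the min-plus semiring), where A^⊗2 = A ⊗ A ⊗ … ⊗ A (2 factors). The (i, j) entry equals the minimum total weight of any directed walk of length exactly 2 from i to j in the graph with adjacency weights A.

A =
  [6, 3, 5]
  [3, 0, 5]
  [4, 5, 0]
A^⊗2 =
  [6, 3, 5]
  [3, 0, 5]
  [4, 5, 0]

Each entry (A^⊗2)_ij equals the minimum over all length-2 walks i = v_0 → v_1 → … → v_2 = j of Σ_t A[v_t][v_{t+1}]. For example, for (i, j) = (0, 2) we minimise over 3 possible intermediate vertex sequences; the minimum is 5, attained along the walk 0 → 2 → 2.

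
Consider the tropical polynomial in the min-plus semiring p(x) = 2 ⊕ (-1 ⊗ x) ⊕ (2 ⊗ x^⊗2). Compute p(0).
p(0) = -1

A tropical monomial a ⊗ x^⊗i evaluates to a + i · x. Evaluating each term at x = 0:
  Term 0 contributes 2 + 0 · 0 = 2
  Term 1 contributes -1 + 1 · 0 = -1
  Term 2 contributes 2 + 2 · 0 = 2
p(0) = ⊕ of these = min[2, -1, 2] = -1.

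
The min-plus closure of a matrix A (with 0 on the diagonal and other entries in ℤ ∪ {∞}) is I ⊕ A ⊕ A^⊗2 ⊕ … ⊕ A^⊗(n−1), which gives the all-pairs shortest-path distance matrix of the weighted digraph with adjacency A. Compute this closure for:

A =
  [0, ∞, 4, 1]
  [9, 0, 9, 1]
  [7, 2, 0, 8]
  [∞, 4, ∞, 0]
Closure =
  [0, 5, 4, 1]
  [9, 0, 9, 1]
  [7, 2, 0, 3]
  [13, 4, 13, 0]

This is the Floyd-Warshall all-pairs shortest-path computation. For each intermediate vertex k = 0, 1, …, 3, update dist[i][j] ← min(dist[i][j], dist[i][k] + dist[k][j]). The final matrix gives, for each (i, j), the minimum total weight of any directed path from i to j (possibly empty when i = j).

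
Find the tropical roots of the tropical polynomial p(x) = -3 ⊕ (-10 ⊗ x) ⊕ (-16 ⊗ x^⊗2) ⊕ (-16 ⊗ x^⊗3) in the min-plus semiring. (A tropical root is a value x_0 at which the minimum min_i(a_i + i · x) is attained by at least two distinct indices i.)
Roots: {0, 6, 7}

Each tropical root is a break point of the lower envelope of the lines y = a_i + i · x (there are 4 lines, with slopes 0, 1, ..., 3). Only the lines that attain the minimum somewhere contribute to roots; other lines are dominated. Here the surviving (envelope) indices are i = 3, i = 2, i = 1, i = 0.
Intersections between consecutive envelope lines give the roots: for adjacent envelope indices i < j the intersection is x = (a_i − a_j) / (j − i). Reading off the sorted break points: {0, 6, 7}.
Verification: at each break x_0, at least two indices attain the minimum of min_i(a_i + i · x_0).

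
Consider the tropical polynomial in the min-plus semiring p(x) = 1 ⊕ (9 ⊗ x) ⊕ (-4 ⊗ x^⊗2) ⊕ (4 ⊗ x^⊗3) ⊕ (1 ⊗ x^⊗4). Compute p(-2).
p(-2) = -8

A tropical monomial a ⊗ x^⊗i evaluates to a + i · x. Evaluating each term at x = -2:
  Term 0 contributes 1 + 0 · -2 = 1
  Term 1 contributes 9 + 1 · -2 = 7
  Term 2 contributes -4 + 2 · -2 = -8
  Term 3 contributes 4 + 3 · -2 = -2
  Term 4 contributes 1 + 4 · -2 = -7
p(-2) = ⊕ of these = min[1, 7, -8, -2, -7] = -8.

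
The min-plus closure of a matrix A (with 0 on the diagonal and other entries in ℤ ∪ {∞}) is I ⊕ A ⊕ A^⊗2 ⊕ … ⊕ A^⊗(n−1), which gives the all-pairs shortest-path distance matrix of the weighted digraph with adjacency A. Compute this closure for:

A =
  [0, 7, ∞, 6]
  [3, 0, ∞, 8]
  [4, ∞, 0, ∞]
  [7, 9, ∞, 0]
Closure =
  [0, 7, ∞, 6]
  [3, 0, ∞, 8]
  [4, 11, 0, 10]
  [7, 9, ∞, 0]

This is the Floyd-Warshall all-pairs shortest-path computation. For each intermediate vertex k = 0, 1, …, 3, update dist[i][j] ← min(dist[i][j], dist[i][k] + dist[k][j]). The final matrix gives, for each (i, j), the minimum total weight of any directed path from i to j (possibly empty when i = j).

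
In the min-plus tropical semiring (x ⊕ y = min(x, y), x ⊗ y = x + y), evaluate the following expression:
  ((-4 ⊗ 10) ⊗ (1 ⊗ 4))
((-4 ⊗ 10) ⊗ (1 ⊗ 4)) = 11

Expand innermost to outermost. Recall ⊕ takes the minimum of its arguments and ⊗ takes their sum. Working out the expression ((-4 ⊗ 10) ⊗ (1 ⊗ 4)) gives 11.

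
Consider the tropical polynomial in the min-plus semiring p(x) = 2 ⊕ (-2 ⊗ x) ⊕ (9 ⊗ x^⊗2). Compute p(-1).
p(-1) = -3

A tropical monomial a ⊗ x^⊗i evaluates to a + i · x. Evaluating each term at x = -1:
  Term 0 contributes 2 + 0 · -1 = 2
  Term 1 contributes -2 + 1 · -1 = -3
  Term 2 contributes 9 + 2 · -1 = 7
p(-1) = ⊕ of these = min[2, -3, 7] = -3.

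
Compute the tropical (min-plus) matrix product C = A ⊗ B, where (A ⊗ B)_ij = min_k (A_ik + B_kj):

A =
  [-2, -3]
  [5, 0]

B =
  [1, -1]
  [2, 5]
A ⊗ B =
  [-1, -3]
  [2, 4]

Apply the min-plus product entry-by-entry:
  C[0][0] = min over k of (A[0][0] + B[0][0] = -2 + 1 = -1, A[0][1] + B[1][0] = -3 + 2 = -1) = -1 (attained at k = 0)
  C[0][1] = min over k of (A[0][0] + B[0][1] = -2 + -1 = -3, A[0][1] + B[1][1] = -3 + 5 = 2) = -3 (attained at k = 0)
  C[1][0] = min over k of (A[1][0] + B[0][0] = 5 + 1 = 6, A[1][1] + B[1][0] = 0 + 2 = 2) = 2 (attained at k = 1)
  C[1][1] = min over k of (A[1][0] + B[0][1] = 5 + -1 = 4, A[1][1] + B[1][1] = 0 + 5 = 5) = 4 (attained at k = 0)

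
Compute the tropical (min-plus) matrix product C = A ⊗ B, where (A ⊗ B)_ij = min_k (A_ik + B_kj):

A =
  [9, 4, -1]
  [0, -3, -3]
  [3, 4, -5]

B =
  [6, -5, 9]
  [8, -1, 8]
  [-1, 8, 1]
A ⊗ B =
  [-2, 3, 0]
  [-4, -5, -2]
  [-6, -2, -4]

Apply the min-plus product entry-by-entry:
  C[0][0] = min over k of (A[0][0] + B[0][0] = 9 + 6 = 15, A[0][1] + B[1][0] = 4 + 8 = 12, A[0][2] + B[2][0] = -1 + -1 = -2) = -2 (attained at k = 2)
  C[0][1] = min over k of (A[0][0] + B[0][1] = 9 + -5 = 4, A[0][1] + B[1][1] = 4 + -1 = 3, A[0][2] + B[2][1] = -1 + 8 = 7) = 3 (attained at k = 1)
  C[0][2] = min over k of (A[0][0] + B[0][2] = 9 + 9 = 18, A[0][1] + B[1][2] = 4 + 8 = 12, A[0][2] + B[2][2] = -1 + 1 = 0) = 0 (attained at k = 2)
  C[1][0] = min over k of (A[1][0] + B[0][0] = 0 + 6 = 6, A[1][1] + B[1][0] = -3 + 8 = 5, A[1][2] + B[2][0] = -3 + -1 = -4) = -4 (attained at k = 2)
  C[1][1] = min over k of (A[1][0] + B[0][1] = 0 + -5 = -5, A[1][1] + B[1][1] = -3 + -1 = -4, A[1][2] + B[2][1] = -3 + 8 = 5) = -5 (attained at k = 0)
  C[1][2] = min over k of (A[1][0] + B[0][2] = 0 + 9 = 9, A[1][1] + B[1][2] = -3 + 8 = 5, A[1][2] + B[2][2] = -3 + 1 = -2) = -2 (attained at k = 2)
  C[2][0] = min over k of (A[2][0] + B[0][0] = 3 + 6 = 9, A[2][1] + B[1][0] = 4 + 8 = 12, A[2][2] + B[2][0] = -5 + -1 = -6) = -6 (attained at k = 2)
  C[2][1] = min over k of (A[2][0] + B[0][1] = 3 + -5 = -2, A[2][1] + B[1][1] = 4 + -1 = 3, A[2][2] + B[2][1] = -5 + 8 = 3) = -2 (attained at k = 0)
  C[2][2] = min over k of (A[2][0] + B[0][2] = 3 + 9 = 12, A[2][1] + B[1][2] = 4 + 8 = 12, A[2][2] + B[2][2] = -5 + 1 = -4) = -4 (attained at k = 2)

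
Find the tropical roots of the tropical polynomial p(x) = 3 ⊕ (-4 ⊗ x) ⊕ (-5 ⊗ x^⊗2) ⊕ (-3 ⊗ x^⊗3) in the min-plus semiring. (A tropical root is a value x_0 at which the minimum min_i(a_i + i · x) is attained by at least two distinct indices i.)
Roots: {-2, 1, 7}

Each tropical root is a break point of the lower envelope of the lines y = a_i + i · x (there are 4 lines, with slopes 0, 1, ..., 3). Only the lines that attain the minimum somewhere contribute to roots; other lines are dominated. Here the surviving (envelope) indices are i = 3, i = 2, i = 1, i = 0.
Intersections between consecutive envelope lines give the roots: for adjacent envelope indices i < j the intersection is x = (a_i − a_j) / (j − i). Reading off the sorted break points: {-2, 1, 7}.
Verification: at each break x_0, at least two indices attain the minimum of min_i(a_i + i · x_0).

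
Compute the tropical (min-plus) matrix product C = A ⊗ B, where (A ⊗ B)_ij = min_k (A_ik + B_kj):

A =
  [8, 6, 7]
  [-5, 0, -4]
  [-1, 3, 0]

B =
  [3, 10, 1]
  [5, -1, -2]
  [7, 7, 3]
A ⊗ B =
  [11, 5, 4]
  [-2, -1, -4]
  [2, 2, 0]

Apply the min-plus product entry-by-entry:
  C[0][0] = min over k of (A[0][0] + B[0][0] = 8 + 3 = 11, A[0][1] + B[1][0] = 6 + 5 = 11, A[0][2] + B[2][0] = 7 + 7 = 14) = 11 (attained at k = 0)
  C[0][1] = min over k of (A[0][0] + B[0][1] = 8 + 10 = 18, A[0][1] + B[1][1] = 6 + -1 = 5, A[0][2] + B[2][1] = 7 + 7 = 14) = 5 (attained at k = 1)
  C[0][2] = min over k of (A[0][0] + B[0][2] = 8 + 1 = 9, A[0][1] + B[1][2] = 6 + -2 = 4, A[0][2] + B[2][2] = 7 + 3 = 10) = 4 (attained at k = 1)
  C[1][0] = min over k of (A[1][0] + B[0][0] = -5 + 3 = -2, A[1][1] + B[1][0] = 0 + 5 = 5, A[1][2] + B[2][0] = -4 + 7 = 3) = -2 (attained at k = 0)
  C[1][1] = min over k of (A[1][0] + B[0][1] = -5 + 10 = 5, A[1][1] + B[1][1] = 0 + -1 = -1, A[1][2] + B[2][1] = -4 + 7 = 3) = -1 (attained at k = 1)
  C[1][2] = min over k of (A[1][0] + B[0][2] = -5 + 1 = -4, A[1][1] + B[1][2] = 0 + -2 = -2, A[1][2] + B[2][2] = -4 + 3 = -1) = -4 (attained at k = 0)
  C[2][0] = min over k of (A[2][0] + B[0][0] = -1 + 3 = 2, A[2][1] + B[1][0] = 3 + 5 = 8, A[2][2] + B[2][0] = 0 + 7 = 7) = 2 (attained at k = 0)
  C[2][1] = min over k of (A[2][0] + B[0][1] = -1 + 10 = 9, A[2][1] + B[1][1] = 3 + -1 = 2, A[2][2] + B[2][1] = 0 + 7 = 7) = 2 (attained at k = 1)
  C[2][2] = min over k of (A[2][0] + B[0][2] = -1 + 1 = 0, A[2][1] + B[1][2] = 3 + -2 = 1, A[2][2] + B[2][2] = 0 + 3 = 3) = 0 (attained at k = 0)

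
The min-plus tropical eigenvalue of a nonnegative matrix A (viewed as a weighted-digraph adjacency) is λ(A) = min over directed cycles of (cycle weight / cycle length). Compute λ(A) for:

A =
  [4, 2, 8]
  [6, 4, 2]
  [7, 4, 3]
λ(A) = 3

Enumerate directed cycles and compute their means (weight / length). Sample:
  cycle 0 → 0: weight = 4, length = 1, mean = 4/1 ≈ 4.000
  cycle 1 → 1: weight = 4, length = 1, mean = 4/1 ≈ 4.000
  cycle 2 → 2: weight = 3, length = 1, mean = 3/1 ≈ 3.000
  cycle 0 → 1 → 0: weight = 8, length = 2, mean = 8/2 ≈ 4.000
  cycle 0 → 2 → 0: weight = 15, length = 2, mean = 15/2 ≈ 7.500
  cycle 1 → 0 → 1: weight = 8, length = 2, mean = 8/2 ≈ 4.000
Minimum mean = 3.000, attained e.g. along the cycle 2 → 2 with weight 3 and length 1. So λ(A) = 3/1 = 3.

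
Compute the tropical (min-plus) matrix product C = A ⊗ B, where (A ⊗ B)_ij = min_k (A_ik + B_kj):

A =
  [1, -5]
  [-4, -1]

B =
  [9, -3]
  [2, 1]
A ⊗ B =
  [-3, -4]
  [1, -7]

Apply the min-plus product entry-by-entry:
  C[0][0] = min over k of (A[0][0] + B[0][0] = 1 + 9 = 10, A[0][1] + B[1][0] = -5 + 2 = -3) = -3 (attained at k = 1)
  C[0][1] = min over k of (A[0][0] + B[0][1] = 1 + -3 = -2, A[0][1] + B[1][1] = -5 + 1 = -4) = -4 (attained at k = 1)
  C[1][0] = min over k of (A[1][0] + B[0][0] = -4 + 9 = 5, A[1][1] + B[1][0] = -1 + 2 = 1) = 1 (attained at k = 1)
  C[1][1] = min over k of (A[1][0] + B[0][1] = -4 + -3 = -7, A[1][1] + B[1][1] = -1 + 1 = 0) = -7 (attained at k = 0)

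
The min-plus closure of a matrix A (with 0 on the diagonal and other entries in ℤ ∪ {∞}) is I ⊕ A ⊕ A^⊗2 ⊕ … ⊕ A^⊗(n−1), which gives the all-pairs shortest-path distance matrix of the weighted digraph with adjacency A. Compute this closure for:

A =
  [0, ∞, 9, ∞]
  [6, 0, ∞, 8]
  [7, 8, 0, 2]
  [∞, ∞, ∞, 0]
Closure =
  [0, 17, 9, 11]
  [6, 0, 15, 8]
  [7, 8, 0, 2]
  [∞, ∞, ∞, 0]

This is the Floyd-Warshall all-pairs shortest-path computation. For each intermediate vertex k = 0, 1, …, 3, update dist[i][j] ← min(dist[i][j], dist[i][k] + dist[k][j]). The final matrix gives, for each (i, j), the minimum total weight of any directed path from i to j (possibly empty when i = j).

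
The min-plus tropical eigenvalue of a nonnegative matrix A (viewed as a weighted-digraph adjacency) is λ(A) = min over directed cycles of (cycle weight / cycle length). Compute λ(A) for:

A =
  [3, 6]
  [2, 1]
λ(A) = 1

Enumerate directed cycles and compute their means (weight / length). Sample:
  cycle 0 → 0: weight = 3, length = 1, mean = 3/1 ≈ 3.000
  cycle 1 → 1: weight = 1, length = 1, mean = 1/1 ≈ 1.000
  cycle 0 → 1 → 0: weight = 8, length = 2, mean = 8/2 ≈ 4.000
  cycle 1 → 0 → 1: weight = 8, length = 2, mean = 8/2 ≈ 4.000
Minimum mean = 1.000, attained e.g. along the cycle 1 → 1 with weight 1 and length 1. So λ(A) = 1/1 = 1.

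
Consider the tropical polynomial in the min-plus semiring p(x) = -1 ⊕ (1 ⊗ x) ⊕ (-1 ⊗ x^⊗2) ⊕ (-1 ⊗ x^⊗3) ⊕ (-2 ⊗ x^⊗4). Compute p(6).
p(6) = -1

A tropical monomial a ⊗ x^⊗i evaluates to a + i · x. Evaluating each term at x = 6:
  Term 0 contributes -1 + 0 · 6 = -1
  Term 1 contributes 1 + 1 · 6 = 7
  Term 2 contributes -1 + 2 · 6 = 11
  Term 3 contributes -1 + 3 · 6 = 17
  Term 4 contributes -2 + 4 · 6 = 22
p(6) = ⊕ of these = min[-1, 7, 11, 17, 22] = -1.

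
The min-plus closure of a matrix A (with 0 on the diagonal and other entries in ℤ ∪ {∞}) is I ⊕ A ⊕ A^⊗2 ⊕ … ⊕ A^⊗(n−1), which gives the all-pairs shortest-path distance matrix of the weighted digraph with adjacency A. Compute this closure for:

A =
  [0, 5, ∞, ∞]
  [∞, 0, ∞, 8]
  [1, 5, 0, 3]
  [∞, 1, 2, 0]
Closure =
  [0, 5, 15, 13]
  [11, 0, 10, 8]
  [1, 4, 0, 3]
  [3, 1, 2, 0]

This is the Floyd-Warshall all-pairs shortest-path computation. For each intermediate vertex k = 0, 1, …, 3, update dist[i][j] ← min(dist[i][j], dist[i][k] + dist[k][j]). The final matrix gives, for each (i, j), the minimum total weight of any directed path from i to j (possibly empty when i = j).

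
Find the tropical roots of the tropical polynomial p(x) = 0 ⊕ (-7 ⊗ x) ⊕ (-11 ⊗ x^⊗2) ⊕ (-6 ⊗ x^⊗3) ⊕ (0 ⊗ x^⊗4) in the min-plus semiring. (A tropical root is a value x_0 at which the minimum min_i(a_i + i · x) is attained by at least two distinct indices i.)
Roots: {-6, -5, 4, 7}

Each tropical root is a break point of the lower envelope of the lines y = a_i + i · x (there are 5 lines, with slopes 0, 1, ..., 4). Only the lines that attain the minimum somewhere contribute to roots; other lines are dominated. Here the surviving (envelope) indices are i = 4, i = 3, i = 2, i = 1, i = 0.
Intersections between consecutive envelope lines give the roots: for adjacent envelope indices i < j the intersection is x = (a_i − a_j) / (j − i). Reading off the sorted break points: {-6, -5, 4, 7}.
Verification: at each break x_0, at least two indices attain the minimum of min_i(a_i + i · x_0).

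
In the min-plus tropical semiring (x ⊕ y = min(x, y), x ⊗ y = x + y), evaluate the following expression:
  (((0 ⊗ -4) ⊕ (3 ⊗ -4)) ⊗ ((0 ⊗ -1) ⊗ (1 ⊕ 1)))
(((0 ⊗ -4) ⊕ (3 ⊗ -4)) ⊗ ((0 ⊗ -1) ⊗ (1 ⊕ 1))) = -4

Expand innermost to outermost. Recall ⊕ takes the minimum of its arguments and ⊗ takes their sum. Working out the expression (((0 ⊗ -4) ⊕ (3 ⊗ -4)) ⊗ ((0 ⊗ -1) ⊗ (1 ⊕ 1))) gives -4.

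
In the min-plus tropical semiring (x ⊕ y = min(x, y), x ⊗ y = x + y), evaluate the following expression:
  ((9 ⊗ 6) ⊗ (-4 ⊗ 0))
((9 ⊗ 6) ⊗ (-4 ⊗ 0)) = 11

Expand innermost to outermost. Recall ⊕ takes the minimum of its arguments and ⊗ takes their sum. Working out the expression ((9 ⊗ 6) ⊗ (-4 ⊗ 0)) gives 11.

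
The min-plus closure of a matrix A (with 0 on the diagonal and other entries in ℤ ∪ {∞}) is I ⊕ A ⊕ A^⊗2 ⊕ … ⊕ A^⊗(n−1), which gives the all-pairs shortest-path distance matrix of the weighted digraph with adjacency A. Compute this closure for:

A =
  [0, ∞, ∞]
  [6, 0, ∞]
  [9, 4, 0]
Closure =
  [0, ∞, ∞]
  [6, 0, ∞]
  [9, 4, 0]

This is the Floyd-Warshall all-pairs shortest-path computation. For each intermediate vertex k = 0, 1, …, 2, update dist[i][j] ← min(dist[i][j], dist[i][k] + dist[k][j]). The final matrix gives, for each (i, j), the minimum total weight of any directed path from i to j (possibly empty when i = j).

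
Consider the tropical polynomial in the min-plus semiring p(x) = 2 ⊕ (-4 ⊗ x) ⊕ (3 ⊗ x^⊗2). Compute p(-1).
p(-1) = -5

A tropical monomial a ⊗ x^⊗i evaluates to a + i · x. Evaluating each term at x = -1:
  Term 0 contributes 2 + 0 · -1 = 2
  Term 1 contributes -4 + 1 · -1 = -5
  Term 2 contributes 3 + 2 · -1 = 1
p(-1) = ⊕ of these = min[2, -5, 1] = -5.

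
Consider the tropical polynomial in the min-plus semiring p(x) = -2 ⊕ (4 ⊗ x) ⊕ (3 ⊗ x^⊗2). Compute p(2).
p(2) = -2

A tropical monomial a ⊗ x^⊗i evaluates to a + i · x. Evaluating each term at x = 2:
  Term 0 contributes -2 + 0 · 2 = -2
  Term 1 contributes 4 + 1 · 2 = 6
  Term 2 contributes 3 + 2 · 2 = 7
p(2) = ⊕ of these = min[-2, 6, 7] = -2.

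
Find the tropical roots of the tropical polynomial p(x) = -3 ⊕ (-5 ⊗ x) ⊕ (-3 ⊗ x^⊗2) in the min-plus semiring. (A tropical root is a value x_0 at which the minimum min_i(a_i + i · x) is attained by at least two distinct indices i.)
Roots: {-2, 2}

Each tropical root is a break point of the lower envelope of the lines y = a_i + i · x (there are 3 lines, with slopes 0, 1, ..., 2). Only the lines that attain the minimum somewhere contribute to roots; other lines are dominated. Here the surviving (envelope) indices are i = 2, i = 1, i = 0.
Intersections between consecutive envelope lines give the roots: for adjacent envelope indices i < j the intersection is x = (a_i − a_j) / (j − i). Reading off the sorted break points: {-2, 2}.
Verification: at each break x_0, at least two indices attain the minimum of min_i(a_i + i · x_0).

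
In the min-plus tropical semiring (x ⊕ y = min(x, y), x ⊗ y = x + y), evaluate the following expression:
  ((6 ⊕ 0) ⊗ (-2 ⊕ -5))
((6 ⊕ 0) ⊗ (-2 ⊕ -5)) = -5

Expand innermost to outermost. Recall ⊕ takes the minimum of its arguments and ⊗ takes their sum. Working out the expression ((6 ⊕ 0) ⊗ (-2 ⊕ -5)) gives -5.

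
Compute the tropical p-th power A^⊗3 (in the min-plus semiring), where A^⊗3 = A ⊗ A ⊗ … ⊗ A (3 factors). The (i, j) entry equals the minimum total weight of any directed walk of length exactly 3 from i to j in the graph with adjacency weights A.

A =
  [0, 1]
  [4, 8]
A^⊗3 =
  [0, 1]
  [4, 5]

Each entry (A^⊗3)_ij equals the minimum over all length-3 walks i = v_0 → v_1 → … → v_3 = j of Σ_t A[v_t][v_{t+1}]. For example, for (i, j) = (0, 1) we minimise over 4 possible intermediate vertex sequences; the minimum is 1, attained along the walk 0 → 0 → 0 → 1.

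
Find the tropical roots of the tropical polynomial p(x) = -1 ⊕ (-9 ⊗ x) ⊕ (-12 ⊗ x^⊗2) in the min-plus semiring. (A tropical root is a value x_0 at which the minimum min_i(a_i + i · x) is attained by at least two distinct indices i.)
Roots: {3, 8}

Each tropical root is a break point of the lower envelope of the lines y = a_i + i · x (there are 3 lines, with slopes 0, 1, ..., 2). Only the lines that attain the minimum somewhere contribute to roots; other lines are dominated. Here the surviving (envelope) indices are i = 2, i = 1, i = 0.
Intersections between consecutive envelope lines give the roots: for adjacent envelope indices i < j the intersection is x = (a_i − a_j) / (j − i). Reading off the sorted break points: {3, 8}.
Verification: at each break x_0, at least two indices attain the minimum of min_i(a_i + i · x_0).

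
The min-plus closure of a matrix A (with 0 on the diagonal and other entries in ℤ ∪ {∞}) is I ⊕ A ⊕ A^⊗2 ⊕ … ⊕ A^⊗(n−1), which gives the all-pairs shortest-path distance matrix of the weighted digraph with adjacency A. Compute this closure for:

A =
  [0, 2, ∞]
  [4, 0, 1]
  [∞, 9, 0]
Closure =
  [0, 2, 3]
  [4, 0, 1]
  [13, 9, 0]

This is the Floyd-Warshall all-pairs shortest-path computation. For each intermediate vertex k = 0, 1, …, 2, update dist[i][j] ← min(dist[i][j], dist[i][k] + dist[k][j]). The final matrix gives, for each (i, j), the minimum total weight of any directed path from i to j (possibly empty when i = j).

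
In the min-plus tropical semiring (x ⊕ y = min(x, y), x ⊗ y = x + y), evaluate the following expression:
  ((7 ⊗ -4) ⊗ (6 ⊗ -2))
((7 ⊗ -4) ⊗ (6 ⊗ -2)) = 7

Expand innermost to outermost. Recall ⊕ takes the minimum of its arguments and ⊗ takes their sum. Working out the expression ((7 ⊗ -4) ⊗ (6 ⊗ -2)) gives 7.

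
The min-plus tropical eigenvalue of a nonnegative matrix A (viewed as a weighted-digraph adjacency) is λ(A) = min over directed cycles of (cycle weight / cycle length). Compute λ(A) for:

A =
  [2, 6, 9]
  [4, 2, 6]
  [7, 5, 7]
λ(A) = 2

Enumerate directed cycles and compute their means (weight / length). Sample:
  cycle 0 → 0: weight = 2, length = 1, mean = 2/1 ≈ 2.000
  cycle 1 → 1: weight = 2, length = 1, mean = 2/1 ≈ 2.000
  cycle 2 → 2: weight = 7, length = 1, mean = 7/1 ≈ 7.000
  cycle 0 → 1 → 0: weight = 10, length = 2, mean = 10/2 ≈ 5.000
  cycle 0 → 2 → 0: weight = 16, length = 2, mean = 16/2 ≈ 8.000
  cycle 1 → 0 → 1: weight = 10, length = 2, mean = 10/2 ≈ 5.000
Minimum mean = 2.000, attained e.g. along the cycle 0 → 0 with weight 2 and length 1. So λ(A) = 2/1 = 2.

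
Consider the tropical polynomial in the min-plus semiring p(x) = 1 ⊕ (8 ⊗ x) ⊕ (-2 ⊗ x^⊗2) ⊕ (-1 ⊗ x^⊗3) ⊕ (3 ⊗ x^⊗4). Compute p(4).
p(4) = 1

A tropical monomial a ⊗ x^⊗i evaluates to a + i · x. Evaluating each term at x = 4:
  Term 0 contributes 1 + 0 · 4 = 1
  Term 1 contributes 8 + 1 · 4 = 12
  Term 2 contributes -2 + 2 · 4 = 6
  Term 3 contributes -1 + 3 · 4 = 11
  Term 4 contributes 3 + 4 · 4 = 19
p(4) = ⊕ of these = min[1, 12, 6, 11, 19] = 1.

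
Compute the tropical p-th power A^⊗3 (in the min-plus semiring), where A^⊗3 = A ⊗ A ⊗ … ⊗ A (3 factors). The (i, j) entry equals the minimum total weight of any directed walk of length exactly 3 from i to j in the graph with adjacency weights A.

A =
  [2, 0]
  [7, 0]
A^⊗3 =
  [6, 0]
  [7, 0]

Each entry (A^⊗3)_ij equals the minimum over all length-3 walks i = v_0 → v_1 → … → v_3 = j of Σ_t A[v_t][v_{t+1}]. For example, for (i, j) = (0, 1) we minimise over 4 possible intermediate vertex sequences; the minimum is 0, attained along the walk 0 → 1 → 1 → 1.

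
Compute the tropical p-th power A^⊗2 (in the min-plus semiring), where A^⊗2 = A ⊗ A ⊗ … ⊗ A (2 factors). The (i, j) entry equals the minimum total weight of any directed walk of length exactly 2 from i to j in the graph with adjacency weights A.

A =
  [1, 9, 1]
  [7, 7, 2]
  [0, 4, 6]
A^⊗2 =
  [1, 5, 2]
  [2, 6, 8]
  [1, 9, 1]

Each entry (A^⊗2)_ij equals the minimum over all length-2 walks i = v_0 → v_1 → … → v_2 = j of Σ_t A[v_t][v_{t+1}]. For example, for (i, j) = (0, 2) we minimise over 3 possible intermediate vertex sequences; the minimum is 2, attained along the walk 0 → 0 → 2.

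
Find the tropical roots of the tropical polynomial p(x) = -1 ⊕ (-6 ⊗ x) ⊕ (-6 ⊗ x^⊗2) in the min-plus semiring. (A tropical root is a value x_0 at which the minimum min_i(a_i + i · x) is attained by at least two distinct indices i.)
Roots: {0, 5}

Each tropical root is a break point of the lower envelope of the lines y = a_i + i · x (there are 3 lines, with slopes 0, 1, ..., 2). Only the lines that attain the minimum somewhere contribute to roots; other lines are dominated. Here the surviving (envelope) indices are i = 2, i = 1, i = 0.
Intersections between consecutive envelope lines give the roots: for adjacent envelope indices i < j the intersection is x = (a_i − a_j) / (j − i). Reading off the sorted break points: {0, 5}.
Verification: at each break x_0, at least two indices attain the minimum of min_i(a_i + i · x_0).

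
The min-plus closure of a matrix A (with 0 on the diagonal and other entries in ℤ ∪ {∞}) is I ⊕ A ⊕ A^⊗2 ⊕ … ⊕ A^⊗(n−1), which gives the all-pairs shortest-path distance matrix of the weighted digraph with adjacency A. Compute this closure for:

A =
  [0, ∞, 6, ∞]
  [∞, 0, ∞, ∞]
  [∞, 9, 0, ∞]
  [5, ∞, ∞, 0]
Closure =
  [0, 15, 6, ∞]
  [∞, 0, ∞, ∞]
  [∞, 9, 0, ∞]
  [5, 20, 11, 0]

This is the Floyd-Warshall all-pairs shortest-path computation. For each intermediate vertex k = 0, 1, …, 3, update dist[i][j] ← min(dist[i][j], dist[i][k] + dist[k][j]). The final matrix gives, for each (i, j), the minimum total weight of any directed path from i to j (possibly empty when i = j).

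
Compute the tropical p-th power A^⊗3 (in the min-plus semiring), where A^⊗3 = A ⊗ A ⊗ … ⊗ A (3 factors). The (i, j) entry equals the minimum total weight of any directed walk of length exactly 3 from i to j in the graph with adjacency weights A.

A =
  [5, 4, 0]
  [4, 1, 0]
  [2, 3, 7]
A^⊗3 =
  [6, 4, 2]
  [3, 3, 2]
  [4, 5, 4]

Each entry (A^⊗3)_ij equals the minimum over all length-3 walks i = v_0 → v_1 → … → v_3 = j of Σ_t A[v_t][v_{t+1}]. For example, for (i, j) = (0, 2) we minimise over 9 possible intermediate vertex sequences; the minimum is 2, attained along the walk 0 → 2 → 0 → 2.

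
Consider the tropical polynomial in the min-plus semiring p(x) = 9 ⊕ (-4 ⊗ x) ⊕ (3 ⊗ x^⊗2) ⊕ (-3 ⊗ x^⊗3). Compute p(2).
p(2) = -2

A tropical monomial a ⊗ x^⊗i evaluates to a + i · x. Evaluating each term at x = 2:
  Term 0 contributes 9 + 0 · 2 = 9
  Term 1 contributes -4 + 1 · 2 = -2
  Term 2 contributes 3 + 2 · 2 = 7
  Term 3 contributes -3 + 3 · 2 = 3
p(2) = ⊕ of these = min[9, -2, 7, 3] = -2.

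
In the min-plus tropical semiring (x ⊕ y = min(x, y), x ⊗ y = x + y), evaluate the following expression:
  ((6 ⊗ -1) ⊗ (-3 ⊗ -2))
((6 ⊗ -1) ⊗ (-3 ⊗ -2)) = 0

Expand innermost to outermost. Recall ⊕ takes the minimum of its arguments and ⊗ takes their sum. Working out the expression ((6 ⊗ -1) ⊗ (-3 ⊗ -2)) gives 0.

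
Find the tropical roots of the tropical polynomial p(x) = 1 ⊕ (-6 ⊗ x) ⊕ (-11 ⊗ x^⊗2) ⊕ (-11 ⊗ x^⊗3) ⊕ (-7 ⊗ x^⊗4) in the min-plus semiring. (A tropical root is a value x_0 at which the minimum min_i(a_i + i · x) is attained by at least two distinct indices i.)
Roots: {-4, 0, 5, 7}

Each tropical root is a break point of the lower envelope of the lines y = a_i + i · x (there are 5 lines, with slopes 0, 1, ..., 4). Only the lines that attain the minimum somewhere contribute to roots; other lines are dominated. Here the surviving (envelope) indices are i = 4, i = 3, i = 2, i = 1, i = 0.
Intersections between consecutive envelope lines give the roots: for adjacent envelope indices i < j the intersection is x = (a_i − a_j) / (j − i). Reading off the sorted break points: {-4, 0, 5, 7}.
Verification: at each break x_0, at least two indices attain the minimum of min_i(a_i + i · x_0).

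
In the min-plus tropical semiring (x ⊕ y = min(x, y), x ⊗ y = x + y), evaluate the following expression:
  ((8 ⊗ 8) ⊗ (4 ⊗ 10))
((8 ⊗ 8) ⊗ (4 ⊗ 10)) = 30

Expand innermost to outermost. Recall ⊕ takes the minimum of its arguments and ⊗ takes their sum. Working out the expression ((8 ⊗ 8) ⊗ (4 ⊗ 10)) gives 30.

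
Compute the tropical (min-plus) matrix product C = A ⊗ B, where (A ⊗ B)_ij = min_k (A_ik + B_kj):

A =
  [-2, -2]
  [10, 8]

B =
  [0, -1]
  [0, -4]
A ⊗ B =
  [-2, -6]
  [8, 4]

Apply the min-plus product entry-by-entry:
  C[0][0] = min over k of (A[0][0] + B[0][0] = -2 + 0 = -2, A[0][1] + B[1][0] = -2 + 0 = -2) = -2 (attained at k = 0)
  C[0][1] = min over k of (A[0][0] + B[0][1] = -2 + -1 = -3, A[0][1] + B[1][1] = -2 + -4 = -6) = -6 (attained at k = 1)
  C[1][0] = min over k of (A[1][0] + B[0][0] = 10 + 0 = 10, A[1][1] + B[1][0] = 8 + 0 = 8) = 8 (attained at k = 1)
  C[1][1] = min over k of (A[1][0] + B[0][1] = 10 + -1 = 9, A[1][1] + B[1][1] = 8 + -4 = 4) = 4 (attained at k = 1)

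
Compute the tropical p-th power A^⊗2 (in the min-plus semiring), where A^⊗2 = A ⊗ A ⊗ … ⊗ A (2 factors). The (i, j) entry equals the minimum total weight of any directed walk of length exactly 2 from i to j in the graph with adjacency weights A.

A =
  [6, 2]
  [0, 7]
A^⊗2 =
  [2, 8]
  [6, 2]

Each entry (A^⊗2)_ij equals the minimum over all length-2 walks i = v_0 → v_1 → … → v_2 = j of Σ_t A[v_t][v_{t+1}]. For example, for (i, j) = (0, 1) we minimise over 2 possible intermediate vertex sequences; the minimum is 8, attained along the walk 0 → 0 → 1.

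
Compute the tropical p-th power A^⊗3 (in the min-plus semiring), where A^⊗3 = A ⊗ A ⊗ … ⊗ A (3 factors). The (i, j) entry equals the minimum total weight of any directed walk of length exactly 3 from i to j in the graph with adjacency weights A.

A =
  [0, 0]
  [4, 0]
A^⊗3 =
  [0, 0]
  [4, 0]

Each entry (A^⊗3)_ij equals the minimum over all length-3 walks i = v_0 → v_1 → … → v_3 = j of Σ_t A[v_t][v_{t+1}]. For example, for (i, j) = (0, 1) we minimise over 4 possible intermediate vertex sequences; the minimum is 0, attained along the walk 0 → 0 → 0 → 1.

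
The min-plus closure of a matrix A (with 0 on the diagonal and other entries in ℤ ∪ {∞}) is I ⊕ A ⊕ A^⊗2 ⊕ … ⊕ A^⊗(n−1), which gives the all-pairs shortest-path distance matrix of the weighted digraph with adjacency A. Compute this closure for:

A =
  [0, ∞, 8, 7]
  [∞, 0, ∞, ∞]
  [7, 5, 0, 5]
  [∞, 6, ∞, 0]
Closure =
  [0, 13, 8, 7]
  [∞, 0, ∞, ∞]
  [7, 5, 0, 5]
  [∞, 6, ∞, 0]

This is the Floyd-Warshall all-pairs shortest-path computation. For each intermediate vertex k = 0, 1, …, 3, update dist[i][j] ← min(dist[i][j], dist[i][k] + dist[k][j]). The final matrix gives, for each (i, j), the minimum total weight of any directed path from i to j (possibly empty when i = j).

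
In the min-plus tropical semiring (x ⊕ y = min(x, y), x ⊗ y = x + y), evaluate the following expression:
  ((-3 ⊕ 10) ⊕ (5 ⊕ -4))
((-3 ⊕ 10) ⊕ (5 ⊕ -4)) = -4

Expand innermost to outermost. Recall ⊕ takes the minimum of its arguments and ⊗ takes their sum. Working out the expression ((-3 ⊕ 10) ⊕ (5 ⊕ -4)) gives -4.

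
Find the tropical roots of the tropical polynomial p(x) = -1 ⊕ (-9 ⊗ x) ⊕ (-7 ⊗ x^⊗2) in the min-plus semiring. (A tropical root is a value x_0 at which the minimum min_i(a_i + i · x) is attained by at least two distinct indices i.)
Roots: {-2, 8}

Each tropical root is a break point of the lower envelope of the lines y = a_i + i · x (there are 3 lines, with slopes 0, 1, ..., 2). Only the lines that attain the minimum somewhere contribute to roots; other lines are dominated. Here the surviving (envelope) indices are i = 2, i = 1, i = 0.
Intersections between consecutive envelope lines give the roots: for adjacent envelope indices i < j the intersection is x = (a_i − a_j) / (j − i). Reading off the sorted break points: {-2, 8}.
Verification: at each break x_0, at least two indices attain the minimum of min_i(a_i + i · x_0).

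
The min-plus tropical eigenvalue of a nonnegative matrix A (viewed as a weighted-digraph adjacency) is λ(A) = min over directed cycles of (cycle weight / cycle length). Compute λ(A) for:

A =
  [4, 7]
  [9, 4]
λ(A) = 4

Enumerate directed cycles and compute their means (weight / length). Sample:
  cycle 0 → 0: weight = 4, length = 1, mean = 4/1 ≈ 4.000
  cycle 1 → 1: weight = 4, length = 1, mean = 4/1 ≈ 4.000
  cycle 0 → 1 → 0: weight = 16, length = 2, mean = 16/2 ≈ 8.000
  cycle 1 → 0 → 1: weight = 16, length = 2, mean = 16/2 ≈ 8.000
Minimum mean = 4.000, attained e.g. along the cycle 0 → 0 with weight 4 and length 1. So λ(A) = 4/1 = 4.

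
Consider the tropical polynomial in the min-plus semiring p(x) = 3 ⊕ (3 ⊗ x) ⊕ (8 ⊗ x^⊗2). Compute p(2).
p(2) = 3

A tropical monomial a ⊗ x^⊗i evaluates to a + i · x. Evaluating each term at x = 2:
  Term 0 contributes 3 + 0 · 2 = 3
  Term 1 contributes 3 + 1 · 2 = 5
  Term 2 contributes 8 + 2 · 2 = 12
p(2) = ⊕ of these = min[3, 5, 12] = 3.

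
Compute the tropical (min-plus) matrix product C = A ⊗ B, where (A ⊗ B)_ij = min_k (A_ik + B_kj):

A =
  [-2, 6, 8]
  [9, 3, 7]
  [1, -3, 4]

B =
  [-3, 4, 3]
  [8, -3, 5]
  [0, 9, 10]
A ⊗ B =
  [-5, 2, 1]
  [6, 0, 8]
  [-2, -6, 2]

Apply the min-plus product entry-by-entry:
  C[0][0] = min over k of (A[0][0] + B[0][0] = -2 + -3 = -5, A[0][1] + B[1][0] = 6 + 8 = 14, A[0][2] + B[2][0] = 8 + 0 = 8) = -5 (attained at k = 0)
  C[0][1] = min over k of (A[0][0] + B[0][1] = -2 + 4 = 2, A[0][1] + B[1][1] = 6 + -3 = 3, A[0][2] + B[2][1] = 8 + 9 = 17) = 2 (attained at k = 0)
  C[0][2] = min over k of (A[0][0] + B[0][2] = -2 + 3 = 1, A[0][1] + B[1][2] = 6 + 5 = 11, A[0][2] + B[2][2] = 8 + 10 = 18) = 1 (attained at k = 0)
  C[1][0] = min over k of (A[1][0] + B[0][0] = 9 + -3 = 6, A[1][1] + B[1][0] = 3 + 8 = 11, A[1][2] + B[2][0] = 7 + 0 = 7) = 6 (attained at k = 0)
  C[1][1] = min over k of (A[1][0] + B[0][1] = 9 + 4 = 13, A[1][1] + B[1][1] = 3 + -3 = 0, A[1][2] + B[2][1] = 7 + 9 = 16) = 0 (attained at k = 1)
  C[1][2] = min over k of (A[1][0] + B[0][2] = 9 + 3 = 12, A[1][1] + B[1][2] = 3 + 5 = 8, A[1][2] + B[2][2] = 7 + 10 = 17) = 8 (attained at k = 1)
  C[2][0] = min over k of (A[2][0] + B[0][0] = 1 + -3 = -2, A[2][1] + B[1][0] = -3 + 8 = 5, A[2][2] + B[2][0] = 4 + 0 = 4) = -2 (attained at k = 0)
  C[2][1] = min over k of (A[2][0] + B[0][1] = 1 + 4 = 5, A[2][1] + B[1][1] = -3 + -3 = -6, A[2][2] + B[2][1] = 4 + 9 = 13) = -6 (attained at k = 1)
  C[2][2] = min over k of (A[2][0] + B[0][2] = 1 + 3 = 4, A[2][1] + B[1][2] = -3 + 5 = 2, A[2][2] + B[2][2] = 4 + 10 = 14) = 2 (attained at k = 1)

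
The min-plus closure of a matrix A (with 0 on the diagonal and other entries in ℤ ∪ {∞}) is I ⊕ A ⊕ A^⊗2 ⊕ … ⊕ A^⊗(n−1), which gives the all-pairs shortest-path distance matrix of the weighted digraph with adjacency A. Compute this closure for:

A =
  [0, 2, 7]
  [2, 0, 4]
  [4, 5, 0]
Closure =
  [0, 2, 6]
  [2, 0, 4]
  [4, 5, 0]

This is the Floyd-Warshall all-pairs shortest-path computation. For each intermediate vertex k = 0, 1, …, 2, update dist[i][j] ← min(dist[i][j], dist[i][k] + dist[k][j]). The final matrix gives, for each (i, j), the minimum total weight of any directed path from i to j (possibly empty when i = j).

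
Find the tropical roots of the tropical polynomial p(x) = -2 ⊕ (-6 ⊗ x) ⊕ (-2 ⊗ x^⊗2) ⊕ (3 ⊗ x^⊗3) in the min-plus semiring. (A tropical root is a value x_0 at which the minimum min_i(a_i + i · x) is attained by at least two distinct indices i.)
Roots: {-5, -4, 4}

Each tropical root is a break point of the lower envelope of the lines y = a_i + i · x (there are 4 lines, with slopes 0, 1, ..., 3). Only the lines that attain the minimum somewhere contribute to roots; other lines are dominated. Here the surviving (envelope) indices are i = 3, i = 2, i = 1, i = 0.
Intersections between consecutive envelope lines give the roots: for adjacent envelope indices i < j the intersection is x = (a_i − a_j) / (j − i). Reading off the sorted break points: {-5, -4, 4}.
Verification: at each break x_0, at least two indices attain the minimum of min_i(a_i + i · x_0).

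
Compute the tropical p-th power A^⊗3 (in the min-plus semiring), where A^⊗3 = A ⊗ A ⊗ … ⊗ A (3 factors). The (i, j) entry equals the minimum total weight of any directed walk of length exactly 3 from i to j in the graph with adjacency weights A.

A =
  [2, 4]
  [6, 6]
A^⊗3 =
  [6, 8]
  [10, 12]

Each entry (A^⊗3)_ij equals the minimum over all length-3 walks i = v_0 → v_1 → … → v_3 = j of Σ_t A[v_t][v_{t+1}]. For example, for (i, j) = (0, 1) we minimise over 4 possible intermediate vertex sequences; the minimum is 8, attained along the walk 0 → 0 → 0 → 1.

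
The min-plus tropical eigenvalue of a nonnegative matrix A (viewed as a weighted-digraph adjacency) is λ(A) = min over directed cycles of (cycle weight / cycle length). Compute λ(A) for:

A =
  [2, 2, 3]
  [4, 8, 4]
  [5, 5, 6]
λ(A) = 2

Enumerate directed cycles and compute their means (weight / length). Sample:
  cycle 0 → 0: weight = 2, length = 1, mean = 2/1 ≈ 2.000
  cycle 1 → 1: weight = 8, length = 1, mean = 8/1 ≈ 8.000
  cycle 2 → 2: weight = 6, length = 1, mean = 6/1 ≈ 6.000
  cycle 0 → 1 → 0: weight = 6, length = 2, mean = 6/2 ≈ 3.000
  cycle 0 → 2 → 0: weight = 8, length = 2, mean = 8/2 ≈ 4.000
  cycle 1 → 0 → 1: weight = 6, length = 2, mean = 6/2 ≈ 3.000
Minimum mean = 2.000, attained e.g. along the cycle 0 → 0 with weight 2 and length 1. So λ(A) = 2/1 = 2.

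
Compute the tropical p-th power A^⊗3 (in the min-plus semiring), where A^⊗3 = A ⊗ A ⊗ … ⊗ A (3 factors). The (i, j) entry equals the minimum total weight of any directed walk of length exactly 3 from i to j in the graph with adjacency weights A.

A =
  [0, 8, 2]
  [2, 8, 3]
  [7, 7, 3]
A^⊗3 =
  [0, 8, 2]
  [2, 10, 4]
  [7, 13, 9]

Each entry (A^⊗3)_ij equals the minimum over all length-3 walks i = v_0 → v_1 → … → v_3 = j of Σ_t A[v_t][v_{t+1}]. For example, for (i, j) = (0, 2) we minimise over 9 possible intermediate vertex sequences; the minimum is 2, attained along the walk 0 → 0 → 0 → 2.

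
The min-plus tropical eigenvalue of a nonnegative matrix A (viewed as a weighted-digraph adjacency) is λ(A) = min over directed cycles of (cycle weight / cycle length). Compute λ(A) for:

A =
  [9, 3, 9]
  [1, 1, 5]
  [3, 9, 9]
λ(A) = 1

Enumerate directed cycles and compute their means (weight / length). Sample:
  cycle 0 → 0: weight = 9, length = 1, mean = 9/1 ≈ 9.000
  cycle 1 → 1: weight = 1, length = 1, mean = 1/1 ≈ 1.000
  cycle 2 → 2: weight = 9, length = 1, mean = 9/1 ≈ 9.000
  cycle 0 → 1 → 0: weight = 4, length = 2, mean = 4/2 ≈ 2.000
  cycle 0 → 2 → 0: weight = 12, length = 2, mean = 12/2 ≈ 6.000
  cycle 1 → 0 → 1: weight = 4, length = 2, mean = 4/2 ≈ 2.000
Minimum mean = 1.000, attained e.g. along the cycle 1 → 1 with weight 1 and length 1. So λ(A) = 1/1 = 1.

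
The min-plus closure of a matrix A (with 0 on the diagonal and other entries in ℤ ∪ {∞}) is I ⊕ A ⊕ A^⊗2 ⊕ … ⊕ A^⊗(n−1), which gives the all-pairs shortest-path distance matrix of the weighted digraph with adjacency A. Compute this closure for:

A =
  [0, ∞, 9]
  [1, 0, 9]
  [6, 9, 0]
Closure =
  [0, 18, 9]
  [1, 0, 9]
  [6, 9, 0]

This is the Floyd-Warshall all-pairs shortest-path computation. For each intermediate vertex k = 0, 1, …, 2, update dist[i][j] ← min(dist[i][j], dist[i][k] + dist[k][j]). The final matrix gives, for each (i, j), the minimum total weight of any directed path from i to j (possibly empty when i = j).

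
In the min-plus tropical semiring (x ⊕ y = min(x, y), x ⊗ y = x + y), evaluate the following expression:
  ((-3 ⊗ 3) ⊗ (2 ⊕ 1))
((-3 ⊗ 3) ⊗ (2 ⊕ 1)) = 1

Expand innermost to outermost. Recall ⊕ takes the minimum of its arguments and ⊗ takes their sum. Working out the expression ((-3 ⊗ 3) ⊗ (2 ⊕ 1)) gives 1.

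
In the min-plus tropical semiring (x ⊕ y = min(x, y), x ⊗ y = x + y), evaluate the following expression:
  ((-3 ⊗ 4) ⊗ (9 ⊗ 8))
((-3 ⊗ 4) ⊗ (9 ⊗ 8)) = 18

Expand innermost to outermost. Recall ⊕ takes the minimum of its arguments and ⊗ takes their sum. Working out the expression ((-3 ⊗ 4) ⊗ (9 ⊗ 8)) gives 18.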